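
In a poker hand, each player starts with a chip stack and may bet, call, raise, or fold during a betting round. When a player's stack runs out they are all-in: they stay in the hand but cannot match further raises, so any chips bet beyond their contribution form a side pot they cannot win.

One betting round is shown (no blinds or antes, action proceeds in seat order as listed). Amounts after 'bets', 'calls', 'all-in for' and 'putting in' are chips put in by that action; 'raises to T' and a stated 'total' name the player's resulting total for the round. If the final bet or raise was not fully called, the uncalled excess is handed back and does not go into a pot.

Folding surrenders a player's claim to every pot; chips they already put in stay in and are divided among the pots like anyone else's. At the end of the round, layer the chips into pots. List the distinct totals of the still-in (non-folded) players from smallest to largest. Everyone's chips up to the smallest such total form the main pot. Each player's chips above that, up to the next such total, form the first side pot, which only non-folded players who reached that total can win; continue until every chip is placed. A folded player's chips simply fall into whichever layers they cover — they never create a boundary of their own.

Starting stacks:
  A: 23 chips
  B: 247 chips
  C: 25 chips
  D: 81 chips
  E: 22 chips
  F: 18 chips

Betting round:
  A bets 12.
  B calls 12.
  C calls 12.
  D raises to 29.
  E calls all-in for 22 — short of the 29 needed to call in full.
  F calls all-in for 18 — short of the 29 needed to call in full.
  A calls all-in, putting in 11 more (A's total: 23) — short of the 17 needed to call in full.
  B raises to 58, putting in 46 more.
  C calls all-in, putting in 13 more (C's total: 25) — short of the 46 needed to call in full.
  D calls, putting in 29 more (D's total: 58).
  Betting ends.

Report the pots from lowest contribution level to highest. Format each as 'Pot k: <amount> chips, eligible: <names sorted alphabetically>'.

Pot 1: 108 chips, eligible: A, B, C, D, E, F
Pot 2: 20 chips, eligible: A, B, C, D, E
Pot 3: 4 chips, eligible: A, B, C, D
Pot 4: 6 chips, eligible: B, C, D
Pot 5: 66 chips, eligible: B, D

Derivation:
Contributions: A=23, B=58, C=25, D=58, E=22, F=18
Pot levels (distinct totals of non-folded players): 18, 22, 23, 25, 58
Layer 1-18: 18 each from A, B, C, D, E, F = 18*6 = 108 chips; eligible A, B, C, D, E, F
Layer 19-22: 4 each from A, B, C, D, E = 4*5 = 20 chips; eligible A, B, C, D, E
Layer 23-23: 1 each from A, B, C, D = 1*4 = 4 chips; eligible A, B, C, D
Layer 24-25: 2 each from B, C, D = 2*3 = 6 chips; eligible B, C, D
Layer 26-58: 33 each from B, D = 33*2 = 66 chips; eligible B, D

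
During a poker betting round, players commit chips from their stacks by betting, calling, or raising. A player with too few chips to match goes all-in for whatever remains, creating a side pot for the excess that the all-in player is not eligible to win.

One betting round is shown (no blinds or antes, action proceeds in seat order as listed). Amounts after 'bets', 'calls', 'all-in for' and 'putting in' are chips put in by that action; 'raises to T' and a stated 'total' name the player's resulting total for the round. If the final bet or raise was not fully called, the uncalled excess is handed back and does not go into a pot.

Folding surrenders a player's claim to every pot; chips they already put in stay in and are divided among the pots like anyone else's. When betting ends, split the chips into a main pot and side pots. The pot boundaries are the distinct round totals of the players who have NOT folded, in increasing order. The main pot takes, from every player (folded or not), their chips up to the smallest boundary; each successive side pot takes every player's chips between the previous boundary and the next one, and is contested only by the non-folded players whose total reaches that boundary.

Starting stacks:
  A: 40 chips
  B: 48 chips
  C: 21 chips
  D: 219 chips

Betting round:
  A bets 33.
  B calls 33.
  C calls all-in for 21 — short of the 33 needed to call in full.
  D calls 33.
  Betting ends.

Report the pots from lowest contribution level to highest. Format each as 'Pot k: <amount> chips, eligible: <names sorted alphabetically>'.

Contributions: A=33, B=33, C=21, D=33
Pot levels (distinct totals of non-folded players): 21, 33
Layer 1-21: 21 each from A, B, C, D = 21*4 = 84 chips; eligible A, B, C, D
Layer 22-33: 12 each from A, B, D = 12*3 = 36 chips; eligible A, B, D

Pot 1: 84 chips, eligible: A, B, C, D
Pot 2: 36 chips, eligible: A, B, D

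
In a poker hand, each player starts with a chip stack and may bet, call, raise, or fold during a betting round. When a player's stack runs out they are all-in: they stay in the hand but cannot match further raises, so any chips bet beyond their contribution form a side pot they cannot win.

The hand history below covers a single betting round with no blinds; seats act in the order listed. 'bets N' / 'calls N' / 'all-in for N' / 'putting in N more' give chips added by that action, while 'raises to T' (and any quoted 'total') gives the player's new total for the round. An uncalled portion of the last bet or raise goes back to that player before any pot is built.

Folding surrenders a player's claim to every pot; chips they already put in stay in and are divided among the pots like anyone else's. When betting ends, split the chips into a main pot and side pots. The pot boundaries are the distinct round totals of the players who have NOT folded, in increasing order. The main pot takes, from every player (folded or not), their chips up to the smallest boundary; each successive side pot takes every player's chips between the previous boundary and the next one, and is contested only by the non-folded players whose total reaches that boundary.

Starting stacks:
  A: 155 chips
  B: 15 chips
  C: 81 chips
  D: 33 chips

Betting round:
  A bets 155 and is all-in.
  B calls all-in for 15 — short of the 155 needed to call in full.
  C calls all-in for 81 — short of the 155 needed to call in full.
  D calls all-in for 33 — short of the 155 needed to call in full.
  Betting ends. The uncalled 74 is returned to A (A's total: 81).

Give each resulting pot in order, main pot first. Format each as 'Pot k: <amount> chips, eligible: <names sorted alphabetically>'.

Contributions (after 74 returned to A): A=81, B=15, C=81, D=33
Pot levels (distinct totals of non-folded players): 15, 33, 81
Layer 1-15: 15 each from A, B, C, D = 15*4 = 60 chips; eligible A, B, C, D
Layer 16-33: 18 each from A, C, D = 18*3 = 54 chips; eligible A, C, D
Layer 34-81: 48 each from A, C = 48*2 = 96 chips; eligible A, C

Pot 1: 60 chips, eligible: A, B, C, D
Pot 2: 54 chips, eligible: A, C, D
Pot 3: 96 chips, eligible: A, C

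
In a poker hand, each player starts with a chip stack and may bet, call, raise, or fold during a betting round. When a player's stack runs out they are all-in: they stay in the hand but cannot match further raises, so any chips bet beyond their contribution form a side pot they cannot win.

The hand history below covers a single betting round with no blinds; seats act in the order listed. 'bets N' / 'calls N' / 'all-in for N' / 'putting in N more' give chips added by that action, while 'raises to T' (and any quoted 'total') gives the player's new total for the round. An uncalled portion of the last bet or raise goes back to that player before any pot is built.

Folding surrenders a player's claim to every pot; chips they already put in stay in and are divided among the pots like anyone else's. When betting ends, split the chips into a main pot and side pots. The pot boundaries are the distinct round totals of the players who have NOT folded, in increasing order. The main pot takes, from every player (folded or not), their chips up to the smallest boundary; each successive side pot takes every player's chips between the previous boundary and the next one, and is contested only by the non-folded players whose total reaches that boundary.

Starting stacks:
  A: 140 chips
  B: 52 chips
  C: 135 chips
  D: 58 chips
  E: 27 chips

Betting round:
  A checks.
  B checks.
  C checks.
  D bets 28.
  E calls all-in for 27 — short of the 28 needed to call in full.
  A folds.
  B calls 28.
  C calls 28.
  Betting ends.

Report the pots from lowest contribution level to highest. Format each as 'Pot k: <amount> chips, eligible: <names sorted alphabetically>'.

Pot 1: 108 chips, eligible: B, C, D, E
Pot 2: 3 chips, eligible: B, C, D

Derivation:
Contributions: B=28, C=28, D=28, E=27
Folded: A
Pot levels (distinct totals of non-folded players): 27, 28
Layer 1-27: 27 each from B, C, D, E = 27*4 = 108 chips; eligible B, C, D, E
Layer 28-28: 1 each from B, C, D = 1*3 = 3 chips; eligible B, C, D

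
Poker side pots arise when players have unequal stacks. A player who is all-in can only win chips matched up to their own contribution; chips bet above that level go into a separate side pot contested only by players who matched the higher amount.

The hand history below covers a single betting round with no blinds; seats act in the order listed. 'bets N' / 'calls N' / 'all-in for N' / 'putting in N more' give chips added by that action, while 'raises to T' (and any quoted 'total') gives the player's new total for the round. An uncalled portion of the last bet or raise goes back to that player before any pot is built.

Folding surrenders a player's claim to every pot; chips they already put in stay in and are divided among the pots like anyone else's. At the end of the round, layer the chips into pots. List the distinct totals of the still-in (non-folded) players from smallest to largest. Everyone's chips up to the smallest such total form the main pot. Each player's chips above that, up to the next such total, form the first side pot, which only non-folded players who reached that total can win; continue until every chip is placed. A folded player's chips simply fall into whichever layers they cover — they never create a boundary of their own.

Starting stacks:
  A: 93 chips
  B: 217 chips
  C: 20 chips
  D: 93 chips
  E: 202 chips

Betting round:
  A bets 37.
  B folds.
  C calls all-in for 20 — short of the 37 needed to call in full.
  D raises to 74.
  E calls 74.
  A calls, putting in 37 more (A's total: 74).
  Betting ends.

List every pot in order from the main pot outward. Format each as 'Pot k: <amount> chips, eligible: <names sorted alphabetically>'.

Pot 1: 80 chips, eligible: A, C, D, E
Pot 2: 162 chips, eligible: A, D, E

Derivation:
Contributions: A=74, C=20, D=74, E=74
Folded: B
Pot levels (distinct totals of non-folded players): 20, 74
Layer 1-20: 20 each from A, C, D, E = 20*4 = 80 chips; eligible A, C, D, E
Layer 21-74: 54 each from A, D, E = 54*3 = 162 chips; eligible A, D, E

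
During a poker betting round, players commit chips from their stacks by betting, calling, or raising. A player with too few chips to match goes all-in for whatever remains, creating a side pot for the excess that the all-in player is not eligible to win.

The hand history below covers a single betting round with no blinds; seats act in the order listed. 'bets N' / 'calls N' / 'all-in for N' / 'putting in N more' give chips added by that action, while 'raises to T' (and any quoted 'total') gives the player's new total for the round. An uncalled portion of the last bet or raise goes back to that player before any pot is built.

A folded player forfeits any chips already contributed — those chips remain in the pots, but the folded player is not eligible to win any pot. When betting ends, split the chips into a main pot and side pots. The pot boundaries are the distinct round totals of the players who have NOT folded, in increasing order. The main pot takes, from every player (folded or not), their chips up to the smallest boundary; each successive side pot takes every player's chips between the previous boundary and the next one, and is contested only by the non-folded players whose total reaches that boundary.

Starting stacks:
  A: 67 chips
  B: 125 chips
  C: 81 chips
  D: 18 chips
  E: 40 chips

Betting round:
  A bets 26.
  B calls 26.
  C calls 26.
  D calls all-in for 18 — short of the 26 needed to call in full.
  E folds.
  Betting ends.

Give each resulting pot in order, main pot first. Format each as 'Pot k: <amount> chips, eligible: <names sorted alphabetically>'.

Pot 1: 72 chips, eligible: A, B, C, D
Pot 2: 24 chips, eligible: A, B, C

Derivation:
Contributions: A=26, B=26, C=26, D=18
Folded: E
Pot levels (distinct totals of non-folded players): 18, 26
Layer 1-18: 18 each from A, B, C, D = 18*4 = 72 chips; eligible A, B, C, D
Layer 19-26: 8 each from A, B, C = 8*3 = 24 chips; eligible A, B, C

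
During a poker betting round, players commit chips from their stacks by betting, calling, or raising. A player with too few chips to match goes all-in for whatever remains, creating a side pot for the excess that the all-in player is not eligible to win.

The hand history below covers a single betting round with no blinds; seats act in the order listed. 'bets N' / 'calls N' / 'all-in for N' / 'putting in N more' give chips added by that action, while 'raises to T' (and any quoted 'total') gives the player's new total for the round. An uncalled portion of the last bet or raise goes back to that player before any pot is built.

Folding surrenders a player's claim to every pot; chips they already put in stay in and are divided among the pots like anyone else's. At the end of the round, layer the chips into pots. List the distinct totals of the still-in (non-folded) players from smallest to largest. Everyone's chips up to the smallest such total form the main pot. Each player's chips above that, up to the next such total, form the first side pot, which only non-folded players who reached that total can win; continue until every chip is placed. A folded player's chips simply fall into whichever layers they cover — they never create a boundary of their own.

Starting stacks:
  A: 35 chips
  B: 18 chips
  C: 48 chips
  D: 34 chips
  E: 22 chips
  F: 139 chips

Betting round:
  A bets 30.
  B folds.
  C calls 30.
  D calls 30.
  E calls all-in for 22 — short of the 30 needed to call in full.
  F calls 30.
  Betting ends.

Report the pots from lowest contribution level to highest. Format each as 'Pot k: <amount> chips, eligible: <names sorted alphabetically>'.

Contributions: A=30, C=30, D=30, E=22, F=30
Folded: B
Pot levels (distinct totals of non-folded players): 22, 30
Layer 1-22: 22 each from A, C, D, E, F = 22*5 = 110 chips; eligible A, C, D, E, F
Layer 23-30: 8 each from A, C, D, F = 8*4 = 32 chips; eligible A, C, D, F

Pot 1: 110 chips, eligible: A, C, D, E, F
Pot 2: 32 chips, eligible: A, C, D, F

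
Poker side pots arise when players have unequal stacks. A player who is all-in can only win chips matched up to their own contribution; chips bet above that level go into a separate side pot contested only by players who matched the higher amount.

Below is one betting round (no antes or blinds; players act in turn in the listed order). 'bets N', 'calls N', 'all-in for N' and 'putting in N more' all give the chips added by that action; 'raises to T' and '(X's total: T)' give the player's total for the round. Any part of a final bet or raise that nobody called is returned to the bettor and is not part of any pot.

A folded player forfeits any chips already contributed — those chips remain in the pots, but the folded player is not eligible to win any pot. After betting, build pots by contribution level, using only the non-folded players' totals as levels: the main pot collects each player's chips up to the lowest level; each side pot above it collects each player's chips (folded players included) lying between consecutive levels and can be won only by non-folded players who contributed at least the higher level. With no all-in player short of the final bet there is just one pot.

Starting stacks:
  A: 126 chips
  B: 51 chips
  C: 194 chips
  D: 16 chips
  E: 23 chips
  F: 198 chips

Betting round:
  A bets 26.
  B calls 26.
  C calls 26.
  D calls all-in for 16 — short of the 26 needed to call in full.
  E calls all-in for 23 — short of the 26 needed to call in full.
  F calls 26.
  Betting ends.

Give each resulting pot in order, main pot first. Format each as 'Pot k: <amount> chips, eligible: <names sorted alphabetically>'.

Contributions: A=26, B=26, C=26, D=16, E=23, F=26
Pot levels (distinct totals of non-folded players): 16, 23, 26
Layer 1-16: 16 each from A, B, C, D, E, F = 16*6 = 96 chips; eligible A, B, C, D, E, F
Layer 17-23: 7 each from A, B, C, E, F = 7*5 = 35 chips; eligible A, B, C, E, F
Layer 24-26: 3 each from A, B, C, F = 3*4 = 12 chips; eligible A, B, C, F

Pot 1: 96 chips, eligible: A, B, C, D, E, F
Pot 2: 35 chips, eligible: A, B, C, E, F
Pot 3: 12 chips, eligible: A, B, C, F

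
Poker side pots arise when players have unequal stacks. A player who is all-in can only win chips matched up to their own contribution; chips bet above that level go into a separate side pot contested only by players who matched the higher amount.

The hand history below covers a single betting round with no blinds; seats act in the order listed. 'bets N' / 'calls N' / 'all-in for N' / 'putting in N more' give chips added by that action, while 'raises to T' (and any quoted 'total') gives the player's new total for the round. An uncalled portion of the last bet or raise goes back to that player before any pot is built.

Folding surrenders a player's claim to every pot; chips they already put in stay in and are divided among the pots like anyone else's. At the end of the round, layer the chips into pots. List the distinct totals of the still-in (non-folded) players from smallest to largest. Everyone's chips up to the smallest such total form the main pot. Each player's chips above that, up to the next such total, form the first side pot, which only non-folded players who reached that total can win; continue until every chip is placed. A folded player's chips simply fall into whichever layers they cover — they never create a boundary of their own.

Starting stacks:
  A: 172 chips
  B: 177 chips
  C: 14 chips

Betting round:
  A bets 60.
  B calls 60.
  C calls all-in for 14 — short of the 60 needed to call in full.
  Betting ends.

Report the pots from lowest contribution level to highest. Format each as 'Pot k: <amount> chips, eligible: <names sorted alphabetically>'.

Pot 1: 42 chips, eligible: A, B, C
Pot 2: 92 chips, eligible: A, B

Derivation:
Contributions: A=60, B=60, C=14
Pot levels (distinct totals of non-folded players): 14, 60
Layer 1-14: 14 each from A, B, C = 14*3 = 42 chips; eligible A, B, C
Layer 15-60: 46 each from A, B = 46*2 = 92 chips; eligible A, B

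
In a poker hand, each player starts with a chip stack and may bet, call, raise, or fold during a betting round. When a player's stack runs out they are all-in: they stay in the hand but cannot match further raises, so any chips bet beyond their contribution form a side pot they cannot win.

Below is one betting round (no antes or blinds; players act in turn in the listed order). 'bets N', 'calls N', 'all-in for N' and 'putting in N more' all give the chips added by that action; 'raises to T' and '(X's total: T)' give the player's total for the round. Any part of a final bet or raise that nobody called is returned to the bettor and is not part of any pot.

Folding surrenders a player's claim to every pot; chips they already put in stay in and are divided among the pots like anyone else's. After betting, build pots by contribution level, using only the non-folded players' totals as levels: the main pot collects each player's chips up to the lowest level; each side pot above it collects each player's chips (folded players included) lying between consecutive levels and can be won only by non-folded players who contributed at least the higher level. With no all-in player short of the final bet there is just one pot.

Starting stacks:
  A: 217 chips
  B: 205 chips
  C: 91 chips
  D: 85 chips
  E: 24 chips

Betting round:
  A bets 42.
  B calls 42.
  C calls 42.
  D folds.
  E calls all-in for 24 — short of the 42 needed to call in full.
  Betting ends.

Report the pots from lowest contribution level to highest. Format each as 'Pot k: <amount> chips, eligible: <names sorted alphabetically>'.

Contributions: A=42, B=42, C=42, E=24
Folded: D
Pot levels (distinct totals of non-folded players): 24, 42
Layer 1-24: 24 each from A, B, C, E = 24*4 = 96 chips; eligible A, B, C, E
Layer 25-42: 18 each from A, B, C = 18*3 = 54 chips; eligible A, B, C

Pot 1: 96 chips, eligible: A, B, C, E
Pot 2: 54 chips, eligible: A, B, C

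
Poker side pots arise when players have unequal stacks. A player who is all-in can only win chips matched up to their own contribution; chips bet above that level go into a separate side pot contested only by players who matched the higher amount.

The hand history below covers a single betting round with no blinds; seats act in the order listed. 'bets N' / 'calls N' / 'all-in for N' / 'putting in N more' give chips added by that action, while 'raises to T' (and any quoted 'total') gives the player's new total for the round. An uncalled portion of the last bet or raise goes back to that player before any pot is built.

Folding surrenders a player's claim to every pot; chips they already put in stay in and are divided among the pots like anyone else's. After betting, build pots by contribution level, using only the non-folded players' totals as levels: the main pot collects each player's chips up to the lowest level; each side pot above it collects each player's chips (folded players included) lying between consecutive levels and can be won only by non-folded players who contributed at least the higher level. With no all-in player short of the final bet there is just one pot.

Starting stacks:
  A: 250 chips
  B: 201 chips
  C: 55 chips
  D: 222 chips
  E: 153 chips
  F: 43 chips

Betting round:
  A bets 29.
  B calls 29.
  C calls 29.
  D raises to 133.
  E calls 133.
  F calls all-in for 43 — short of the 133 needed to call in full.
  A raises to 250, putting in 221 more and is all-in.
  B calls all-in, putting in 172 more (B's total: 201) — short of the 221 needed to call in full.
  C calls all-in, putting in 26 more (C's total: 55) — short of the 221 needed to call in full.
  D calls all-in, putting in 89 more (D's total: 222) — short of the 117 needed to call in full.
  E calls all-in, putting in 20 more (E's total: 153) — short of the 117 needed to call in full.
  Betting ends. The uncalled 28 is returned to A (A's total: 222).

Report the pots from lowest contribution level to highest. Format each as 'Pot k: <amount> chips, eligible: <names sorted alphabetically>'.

Contributions (after 28 returned to A): A=222, B=201, C=55, D=222, E=153, F=43
Pot levels (distinct totals of non-folded players): 43, 55, 153, 201, 222
Layer 1-43: 43 each from A, B, C, D, E, F = 43*6 = 258 chips; eligible A, B, C, D, E, F
Layer 44-55: 12 each from A, B, C, D, E = 12*5 = 60 chips; eligible A, B, C, D, E
Layer 56-153: 98 each from A, B, D, E = 98*4 = 392 chips; eligible A, B, D, E
Layer 154-201: 48 each from A, B, D = 48*3 = 144 chips; eligible A, B, D
Layer 202-222: 21 each from A, D = 21*2 = 42 chips; eligible A, D

Pot 1: 258 chips, eligible: A, B, C, D, E, F
Pot 2: 60 chips, eligible: A, B, C, D, E
Pot 3: 392 chips, eligible: A, B, D, E
Pot 4: 144 chips, eligible: A, B, D
Pot 5: 42 chips, eligible: A, D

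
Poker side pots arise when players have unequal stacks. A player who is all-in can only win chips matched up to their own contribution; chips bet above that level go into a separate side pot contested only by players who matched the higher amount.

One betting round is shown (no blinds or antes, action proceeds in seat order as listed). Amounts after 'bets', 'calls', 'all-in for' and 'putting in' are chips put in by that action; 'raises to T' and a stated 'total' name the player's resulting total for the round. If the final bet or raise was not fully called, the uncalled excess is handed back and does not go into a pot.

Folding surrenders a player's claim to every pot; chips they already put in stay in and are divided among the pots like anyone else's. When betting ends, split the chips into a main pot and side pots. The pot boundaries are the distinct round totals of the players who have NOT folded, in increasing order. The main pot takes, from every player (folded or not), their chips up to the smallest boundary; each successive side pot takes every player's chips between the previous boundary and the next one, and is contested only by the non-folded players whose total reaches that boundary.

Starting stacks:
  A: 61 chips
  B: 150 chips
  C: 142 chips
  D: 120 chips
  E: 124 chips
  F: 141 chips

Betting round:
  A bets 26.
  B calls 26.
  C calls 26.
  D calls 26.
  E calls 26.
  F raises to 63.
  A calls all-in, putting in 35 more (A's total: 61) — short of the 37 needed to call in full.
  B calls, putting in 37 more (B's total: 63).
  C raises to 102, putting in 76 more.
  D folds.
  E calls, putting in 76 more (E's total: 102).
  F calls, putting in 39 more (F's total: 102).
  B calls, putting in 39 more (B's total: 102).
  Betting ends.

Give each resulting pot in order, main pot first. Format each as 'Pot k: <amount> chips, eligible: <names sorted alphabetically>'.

Pot 1: 331 chips, eligible: A, B, C, E, F
Pot 2: 164 chips, eligible: B, C, E, F

Derivation:
Contributions: A=61, B=102, C=102, D=26, E=102, F=102
Folded: D
Pot levels (distinct totals of non-folded players): 61, 102
Layer 1-61: A 61 + B 61 + C 61 + D 26 + E 61 + F 61 = 331 chips; eligible A, B, C, E, F
Layer 62-102: 41 each from B, C, E, F = 41*4 = 164 chips; eligible B, C, E, F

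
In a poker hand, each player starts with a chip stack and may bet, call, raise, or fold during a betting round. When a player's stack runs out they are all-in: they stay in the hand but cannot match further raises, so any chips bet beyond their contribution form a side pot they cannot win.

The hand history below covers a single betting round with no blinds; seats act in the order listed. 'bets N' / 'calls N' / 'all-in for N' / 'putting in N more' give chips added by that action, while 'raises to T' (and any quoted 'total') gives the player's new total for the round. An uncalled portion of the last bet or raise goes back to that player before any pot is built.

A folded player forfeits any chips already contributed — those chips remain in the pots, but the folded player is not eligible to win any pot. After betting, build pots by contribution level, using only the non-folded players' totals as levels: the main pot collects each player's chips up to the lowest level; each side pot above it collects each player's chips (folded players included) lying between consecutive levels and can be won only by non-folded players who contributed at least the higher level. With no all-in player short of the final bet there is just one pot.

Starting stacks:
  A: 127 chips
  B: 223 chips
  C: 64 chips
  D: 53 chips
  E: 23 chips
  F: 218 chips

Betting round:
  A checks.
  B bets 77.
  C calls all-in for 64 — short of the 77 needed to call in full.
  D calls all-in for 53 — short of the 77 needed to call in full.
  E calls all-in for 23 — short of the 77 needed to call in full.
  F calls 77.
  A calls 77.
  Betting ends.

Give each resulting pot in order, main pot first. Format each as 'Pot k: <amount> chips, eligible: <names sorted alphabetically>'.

Pot 1: 138 chips, eligible: A, B, C, D, E, F
Pot 2: 150 chips, eligible: A, B, C, D, F
Pot 3: 44 chips, eligible: A, B, C, F
Pot 4: 39 chips, eligible: A, B, F

Derivation:
Contributions: A=77, B=77, C=64, D=53, E=23, F=77
Pot levels (distinct totals of non-folded players): 23, 53, 64, 77
Layer 1-23: 23 each from A, B, C, D, E, F = 23*6 = 138 chips; eligible A, B, C, D, E, F
Layer 24-53: 30 each from A, B, C, D, F = 30*5 = 150 chips; eligible A, B, C, D, F
Layer 54-64: 11 each from A, B, C, F = 11*4 = 44 chips; eligible A, B, C, F
Layer 65-77: 13 each from A, B, F = 13*3 = 39 chips; eligible A, B, F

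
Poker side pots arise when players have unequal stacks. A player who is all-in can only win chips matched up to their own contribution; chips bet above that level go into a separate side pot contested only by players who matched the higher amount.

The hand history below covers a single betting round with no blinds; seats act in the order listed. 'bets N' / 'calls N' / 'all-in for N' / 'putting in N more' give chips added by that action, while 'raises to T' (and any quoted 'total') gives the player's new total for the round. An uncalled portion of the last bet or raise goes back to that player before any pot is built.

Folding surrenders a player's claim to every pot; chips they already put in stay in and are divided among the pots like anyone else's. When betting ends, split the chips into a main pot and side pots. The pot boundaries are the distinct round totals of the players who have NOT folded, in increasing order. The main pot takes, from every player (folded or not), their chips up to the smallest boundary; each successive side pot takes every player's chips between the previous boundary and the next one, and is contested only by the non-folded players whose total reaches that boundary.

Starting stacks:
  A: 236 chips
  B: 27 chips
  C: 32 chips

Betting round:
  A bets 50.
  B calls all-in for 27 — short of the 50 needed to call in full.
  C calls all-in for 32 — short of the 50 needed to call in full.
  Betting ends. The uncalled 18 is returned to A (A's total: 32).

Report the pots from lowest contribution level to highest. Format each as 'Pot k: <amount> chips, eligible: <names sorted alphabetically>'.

Contributions (after 18 returned to A): A=32, B=27, C=32
Pot levels (distinct totals of non-folded players): 27, 32
Layer 1-27: 27 each from A, B, C = 27*3 = 81 chips; eligible A, B, C
Layer 28-32: 5 each from A, C = 5*2 = 10 chips; eligible A, C

Pot 1: 81 chips, eligible: A, B, C
Pot 2: 10 chips, eligible: A, C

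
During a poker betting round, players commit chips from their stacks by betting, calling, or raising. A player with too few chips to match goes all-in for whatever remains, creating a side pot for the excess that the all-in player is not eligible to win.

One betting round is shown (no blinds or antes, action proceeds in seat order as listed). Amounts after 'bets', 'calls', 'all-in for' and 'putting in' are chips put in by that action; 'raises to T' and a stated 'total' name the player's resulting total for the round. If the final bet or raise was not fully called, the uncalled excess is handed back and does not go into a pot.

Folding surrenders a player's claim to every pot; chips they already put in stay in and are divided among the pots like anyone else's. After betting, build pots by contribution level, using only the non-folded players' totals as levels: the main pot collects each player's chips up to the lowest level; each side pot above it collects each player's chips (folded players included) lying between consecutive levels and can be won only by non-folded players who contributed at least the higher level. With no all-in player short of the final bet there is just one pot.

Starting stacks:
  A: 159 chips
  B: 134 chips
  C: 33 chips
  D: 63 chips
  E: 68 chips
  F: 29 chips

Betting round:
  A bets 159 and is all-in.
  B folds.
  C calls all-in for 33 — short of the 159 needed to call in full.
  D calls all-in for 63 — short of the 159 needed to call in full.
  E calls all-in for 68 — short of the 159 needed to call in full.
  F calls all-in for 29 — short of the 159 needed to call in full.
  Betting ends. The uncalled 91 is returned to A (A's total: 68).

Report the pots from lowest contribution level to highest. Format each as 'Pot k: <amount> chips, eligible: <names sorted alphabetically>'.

Pot 1: 145 chips, eligible: A, C, D, E, F
Pot 2: 16 chips, eligible: A, C, D, E
Pot 3: 90 chips, eligible: A, D, E
Pot 4: 10 chips, eligible: A, E

Derivation:
Contributions (after 91 returned to A): A=68, C=33, D=63, E=68, F=29
Folded: B
Pot levels (distinct totals of non-folded players): 29, 33, 63, 68
Layer 1-29: 29 each from A, C, D, E, F = 29*5 = 145 chips; eligible A, C, D, E, F
Layer 30-33: 4 each from A, C, D, E = 4*4 = 16 chips; eligible A, C, D, E
Layer 34-63: 30 each from A, D, E = 30*3 = 90 chips; eligible A, D, E
Layer 64-68: 5 each from A, E = 5*2 = 10 chips; eligible A, E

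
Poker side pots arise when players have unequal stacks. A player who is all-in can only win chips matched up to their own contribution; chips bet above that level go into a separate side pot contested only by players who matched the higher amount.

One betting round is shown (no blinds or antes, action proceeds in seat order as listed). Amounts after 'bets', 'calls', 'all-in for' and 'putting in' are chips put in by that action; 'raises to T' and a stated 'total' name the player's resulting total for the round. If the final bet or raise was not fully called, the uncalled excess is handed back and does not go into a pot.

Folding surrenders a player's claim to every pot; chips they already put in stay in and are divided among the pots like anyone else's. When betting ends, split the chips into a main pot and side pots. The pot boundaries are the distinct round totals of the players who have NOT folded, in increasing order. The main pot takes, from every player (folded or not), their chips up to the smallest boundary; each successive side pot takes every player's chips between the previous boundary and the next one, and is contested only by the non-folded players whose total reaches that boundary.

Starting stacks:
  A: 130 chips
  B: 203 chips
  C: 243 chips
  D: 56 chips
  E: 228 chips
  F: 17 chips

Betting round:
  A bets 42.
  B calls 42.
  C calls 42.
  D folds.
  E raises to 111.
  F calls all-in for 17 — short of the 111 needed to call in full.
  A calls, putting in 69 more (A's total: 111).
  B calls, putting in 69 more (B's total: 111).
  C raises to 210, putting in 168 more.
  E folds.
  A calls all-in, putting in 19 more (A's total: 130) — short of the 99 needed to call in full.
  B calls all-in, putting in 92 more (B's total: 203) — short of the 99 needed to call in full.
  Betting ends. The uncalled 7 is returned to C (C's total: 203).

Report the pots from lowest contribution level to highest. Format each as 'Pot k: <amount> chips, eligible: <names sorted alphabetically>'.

Pot 1: 85 chips, eligible: A, B, C, F
Pot 2: 433 chips, eligible: A, B, C
Pot 3: 146 chips, eligible: B, C

Derivation:
Contributions (after 7 returned to C): A=130, B=203, C=203, E=111, F=17
Folded: D, E
Pot levels (distinct totals of non-folded players): 17, 130, 203
Layer 1-17: 17 each from A, B, C, E, F = 17*5 = 85 chips; eligible A, B, C, F
Layer 18-130: A 113 + B 113 + C 113 + E 94 = 433 chips; eligible A, B, C
Layer 131-203: 73 each from B, C = 73*2 = 146 chips; eligible B, C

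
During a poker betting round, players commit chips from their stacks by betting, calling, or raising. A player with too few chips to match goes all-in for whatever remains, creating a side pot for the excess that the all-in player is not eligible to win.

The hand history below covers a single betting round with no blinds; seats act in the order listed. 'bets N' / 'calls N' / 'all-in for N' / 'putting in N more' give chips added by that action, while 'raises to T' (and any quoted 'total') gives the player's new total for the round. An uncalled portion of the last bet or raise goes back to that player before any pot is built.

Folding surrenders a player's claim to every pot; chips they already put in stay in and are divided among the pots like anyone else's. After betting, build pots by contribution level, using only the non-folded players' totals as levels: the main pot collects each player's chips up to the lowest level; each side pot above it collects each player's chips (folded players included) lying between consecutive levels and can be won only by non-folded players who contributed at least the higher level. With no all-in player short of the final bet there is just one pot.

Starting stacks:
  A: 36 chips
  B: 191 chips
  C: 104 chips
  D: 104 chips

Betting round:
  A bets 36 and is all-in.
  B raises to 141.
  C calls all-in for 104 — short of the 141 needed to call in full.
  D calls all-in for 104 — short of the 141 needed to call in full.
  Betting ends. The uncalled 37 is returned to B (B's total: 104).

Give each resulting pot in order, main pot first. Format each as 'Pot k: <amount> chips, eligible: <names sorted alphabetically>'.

Pot 1: 144 chips, eligible: A, B, C, D
Pot 2: 204 chips, eligible: B, C, D

Derivation:
Contributions (after 37 returned to B): A=36, B=104, C=104, D=104
Pot levels (distinct totals of non-folded players): 36, 104
Layer 1-36: 36 each from A, B, C, D = 36*4 = 144 chips; eligible A, B, C, D
Layer 37-104: 68 each from B, C, D = 68*3 = 204 chips; eligible B, C, D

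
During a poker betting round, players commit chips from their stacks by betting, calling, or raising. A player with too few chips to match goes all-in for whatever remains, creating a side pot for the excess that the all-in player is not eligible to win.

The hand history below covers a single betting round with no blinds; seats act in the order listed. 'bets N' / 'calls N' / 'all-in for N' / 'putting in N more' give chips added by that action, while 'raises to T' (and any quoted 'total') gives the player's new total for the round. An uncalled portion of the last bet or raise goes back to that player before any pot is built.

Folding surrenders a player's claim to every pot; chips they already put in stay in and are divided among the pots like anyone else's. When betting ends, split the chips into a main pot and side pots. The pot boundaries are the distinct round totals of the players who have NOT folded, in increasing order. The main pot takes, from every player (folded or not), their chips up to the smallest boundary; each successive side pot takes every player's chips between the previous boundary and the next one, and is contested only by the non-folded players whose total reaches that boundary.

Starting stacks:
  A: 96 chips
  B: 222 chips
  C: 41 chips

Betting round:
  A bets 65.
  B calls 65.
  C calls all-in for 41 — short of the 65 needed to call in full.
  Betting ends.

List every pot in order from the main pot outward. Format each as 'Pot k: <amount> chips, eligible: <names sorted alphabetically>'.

Pot 1: 123 chips, eligible: A, B, C
Pot 2: 48 chips, eligible: A, B

Derivation:
Contributions: A=65, B=65, C=41
Pot levels (distinct totals of non-folded players): 41, 65
Layer 1-41: 41 each from A, B, C = 41*3 = 123 chips; eligible A, B, C
Layer 42-65: 24 each from A, B = 24*2 = 48 chips; eligible A, B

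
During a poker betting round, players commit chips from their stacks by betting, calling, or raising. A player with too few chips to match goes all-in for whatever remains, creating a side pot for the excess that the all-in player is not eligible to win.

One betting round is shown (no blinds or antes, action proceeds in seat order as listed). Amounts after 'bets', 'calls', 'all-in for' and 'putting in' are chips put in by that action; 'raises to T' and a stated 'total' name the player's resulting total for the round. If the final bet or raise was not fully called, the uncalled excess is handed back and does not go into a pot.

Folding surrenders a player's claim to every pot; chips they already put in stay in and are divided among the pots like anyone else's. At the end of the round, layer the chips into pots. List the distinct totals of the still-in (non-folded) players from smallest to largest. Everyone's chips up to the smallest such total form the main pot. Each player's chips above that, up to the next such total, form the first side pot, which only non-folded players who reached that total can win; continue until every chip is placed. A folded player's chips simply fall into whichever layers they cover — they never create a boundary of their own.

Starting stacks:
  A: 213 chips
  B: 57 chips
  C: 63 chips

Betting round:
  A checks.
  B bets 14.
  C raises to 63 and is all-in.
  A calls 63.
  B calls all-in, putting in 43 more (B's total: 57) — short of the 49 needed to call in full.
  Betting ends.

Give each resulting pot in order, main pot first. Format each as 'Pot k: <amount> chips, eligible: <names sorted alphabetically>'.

Pot 1: 171 chips, eligible: A, B, C
Pot 2: 12 chips, eligible: A, C

Derivation:
Contributions: A=63, B=57, C=63
Pot levels (distinct totals of non-folded players): 57, 63
Layer 1-57: 57 each from A, B, C = 57*3 = 171 chips; eligible A, B, C
Layer 58-63: 6 each from A, C = 6*2 = 12 chips; eligible A, C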